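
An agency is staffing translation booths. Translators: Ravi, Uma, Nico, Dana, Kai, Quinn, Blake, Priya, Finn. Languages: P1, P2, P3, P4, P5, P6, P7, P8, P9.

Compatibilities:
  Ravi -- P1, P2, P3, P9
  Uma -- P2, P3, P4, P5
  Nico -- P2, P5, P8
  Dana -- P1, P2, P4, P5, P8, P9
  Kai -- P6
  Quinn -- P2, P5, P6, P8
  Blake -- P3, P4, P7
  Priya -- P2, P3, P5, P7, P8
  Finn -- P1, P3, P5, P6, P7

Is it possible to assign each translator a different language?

Yes

One maximum matching: Ravi→P9, Uma→P4, Nico→P8, Dana→P2, Kai→P6, Quinn→P5, Blake→P7, Priya→P3, Finn→P1.
Every translator is matched, so this is a perfect matching.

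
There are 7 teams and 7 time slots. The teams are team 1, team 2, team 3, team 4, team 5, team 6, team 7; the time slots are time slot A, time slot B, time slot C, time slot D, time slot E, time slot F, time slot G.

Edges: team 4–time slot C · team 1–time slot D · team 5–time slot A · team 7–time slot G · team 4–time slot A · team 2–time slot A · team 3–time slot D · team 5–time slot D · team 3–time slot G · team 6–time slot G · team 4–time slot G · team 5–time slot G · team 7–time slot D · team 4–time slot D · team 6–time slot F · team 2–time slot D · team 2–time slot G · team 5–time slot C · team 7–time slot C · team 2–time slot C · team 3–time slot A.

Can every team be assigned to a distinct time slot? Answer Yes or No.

The set {team 1, team 2, team 3, team 4, team 5, team 7} has only 4 neighbours ({time slot A, time slot C, time slot D, time slot G}), so by Hall's theorem at most 5 of the 7 teams can be matched.
Hence no matching covers every team.

No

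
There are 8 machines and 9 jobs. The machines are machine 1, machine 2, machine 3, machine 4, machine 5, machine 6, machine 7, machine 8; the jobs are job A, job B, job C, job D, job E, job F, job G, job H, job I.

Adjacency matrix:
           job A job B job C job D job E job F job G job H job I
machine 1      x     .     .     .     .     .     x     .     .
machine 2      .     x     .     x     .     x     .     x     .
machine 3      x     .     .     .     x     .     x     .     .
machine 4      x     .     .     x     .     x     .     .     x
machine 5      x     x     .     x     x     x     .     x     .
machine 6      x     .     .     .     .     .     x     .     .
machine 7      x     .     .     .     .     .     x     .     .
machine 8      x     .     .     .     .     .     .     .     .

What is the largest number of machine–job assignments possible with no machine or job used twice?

6

For example, pair machine 1→job G, machine 2→job H, machine 3→job E, machine 4→job F, machine 5→job D, machine 6→job A.
The set {machine 1, machine 6, machine 7, machine 8} has only 2 neighbours ({job A, job G}), so by Hall's theorem at most 6 of the 8 machines can be matched.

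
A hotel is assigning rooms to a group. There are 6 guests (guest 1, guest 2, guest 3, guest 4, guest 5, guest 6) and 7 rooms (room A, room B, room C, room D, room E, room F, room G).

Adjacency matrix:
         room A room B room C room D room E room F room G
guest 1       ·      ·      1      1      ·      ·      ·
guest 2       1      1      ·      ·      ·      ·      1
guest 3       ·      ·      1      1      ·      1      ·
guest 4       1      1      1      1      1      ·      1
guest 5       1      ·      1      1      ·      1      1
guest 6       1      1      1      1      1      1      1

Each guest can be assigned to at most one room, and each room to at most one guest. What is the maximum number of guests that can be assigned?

A valid assignment of size 6: guest 1-room C, guest 2-room G, guest 3-room F, guest 4-room E, guest 5-room A, guest 6-room D.
This saturates every guest, so 6 is the maximum.

6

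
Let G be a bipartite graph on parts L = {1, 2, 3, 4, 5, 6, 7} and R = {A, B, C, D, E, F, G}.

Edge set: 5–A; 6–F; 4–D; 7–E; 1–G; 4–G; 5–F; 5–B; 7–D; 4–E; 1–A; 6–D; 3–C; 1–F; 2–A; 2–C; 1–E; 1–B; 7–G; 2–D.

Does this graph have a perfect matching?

One maximum matching: 1–G, 2–A, 3–C, 4–D, 5–B, 6–F, 7–E.
All 7 left vertices are covered.

Yes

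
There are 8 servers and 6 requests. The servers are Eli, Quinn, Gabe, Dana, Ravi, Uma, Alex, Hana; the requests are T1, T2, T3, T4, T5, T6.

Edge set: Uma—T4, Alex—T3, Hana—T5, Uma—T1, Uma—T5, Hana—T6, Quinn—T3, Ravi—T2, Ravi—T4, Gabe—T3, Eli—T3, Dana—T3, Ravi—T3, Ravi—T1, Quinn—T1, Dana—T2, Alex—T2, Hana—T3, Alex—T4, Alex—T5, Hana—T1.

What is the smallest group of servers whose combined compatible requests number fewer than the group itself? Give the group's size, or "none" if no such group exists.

2

Take S = {Eli, Gabe}. Its neighbourhood is {T3}, so |N(S)| = 1 < |S| = 2.
No single vertex violates Hall's condition since each has at least one neighbour, so 2 is the minimum.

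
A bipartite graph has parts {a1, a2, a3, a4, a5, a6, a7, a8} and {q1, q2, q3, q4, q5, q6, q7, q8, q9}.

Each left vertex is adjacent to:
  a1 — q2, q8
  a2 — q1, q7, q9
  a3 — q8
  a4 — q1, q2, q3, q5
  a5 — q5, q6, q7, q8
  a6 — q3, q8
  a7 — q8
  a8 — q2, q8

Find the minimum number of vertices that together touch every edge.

6

{a2, a4, a5, a6, q2, q8} is a vertex cover of size 6: every edge has an endpoint in this set.
No smaller cover exists because a1–q2, a2–q9, a3–q8, a4–q5, a5–q7, a6–q3 is a matching of size 6, and a cover must include an endpoint of each of these disjoint edges (König's theorem).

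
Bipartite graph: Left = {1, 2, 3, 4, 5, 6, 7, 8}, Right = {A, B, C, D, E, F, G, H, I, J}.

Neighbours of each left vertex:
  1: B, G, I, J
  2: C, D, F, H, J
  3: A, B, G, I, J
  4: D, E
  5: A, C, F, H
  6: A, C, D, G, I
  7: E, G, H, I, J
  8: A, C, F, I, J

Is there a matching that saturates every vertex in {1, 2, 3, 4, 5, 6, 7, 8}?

Yes

For example, pair 1-B, 2-H, 3-A, 4-E, 5-F, 6-D, 7-G, 8-J.
All 8 left vertices are covered.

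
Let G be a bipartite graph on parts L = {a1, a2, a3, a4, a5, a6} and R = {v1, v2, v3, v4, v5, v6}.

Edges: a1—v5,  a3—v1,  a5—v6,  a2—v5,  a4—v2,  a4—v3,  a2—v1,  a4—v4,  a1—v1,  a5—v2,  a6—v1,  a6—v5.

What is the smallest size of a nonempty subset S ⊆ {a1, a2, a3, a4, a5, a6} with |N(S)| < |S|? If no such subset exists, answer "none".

3

Take S = {a1, a2, a3}. Its neighbourhood is {v1, v5}, so |N(S)| = 2 < |S| = 3.
Every subset of size less than 3 has at least as many neighbours as members, so 3 is the minimum.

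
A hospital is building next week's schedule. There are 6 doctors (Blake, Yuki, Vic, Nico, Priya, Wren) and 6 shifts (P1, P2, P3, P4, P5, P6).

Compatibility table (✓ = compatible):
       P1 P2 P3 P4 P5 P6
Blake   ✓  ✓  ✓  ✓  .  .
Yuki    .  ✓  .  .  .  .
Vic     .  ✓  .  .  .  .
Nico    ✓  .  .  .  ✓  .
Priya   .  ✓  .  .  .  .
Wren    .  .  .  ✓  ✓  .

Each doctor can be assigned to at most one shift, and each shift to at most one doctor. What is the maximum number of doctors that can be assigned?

4

For example, pair Blake-P4, Yuki-P2, Nico-P1, Wren-P5.
The set {Yuki, Vic, Priya} has only 1 neighbour ({P2}), so by Hall's theorem at most 4 of the 6 doctors can be matched.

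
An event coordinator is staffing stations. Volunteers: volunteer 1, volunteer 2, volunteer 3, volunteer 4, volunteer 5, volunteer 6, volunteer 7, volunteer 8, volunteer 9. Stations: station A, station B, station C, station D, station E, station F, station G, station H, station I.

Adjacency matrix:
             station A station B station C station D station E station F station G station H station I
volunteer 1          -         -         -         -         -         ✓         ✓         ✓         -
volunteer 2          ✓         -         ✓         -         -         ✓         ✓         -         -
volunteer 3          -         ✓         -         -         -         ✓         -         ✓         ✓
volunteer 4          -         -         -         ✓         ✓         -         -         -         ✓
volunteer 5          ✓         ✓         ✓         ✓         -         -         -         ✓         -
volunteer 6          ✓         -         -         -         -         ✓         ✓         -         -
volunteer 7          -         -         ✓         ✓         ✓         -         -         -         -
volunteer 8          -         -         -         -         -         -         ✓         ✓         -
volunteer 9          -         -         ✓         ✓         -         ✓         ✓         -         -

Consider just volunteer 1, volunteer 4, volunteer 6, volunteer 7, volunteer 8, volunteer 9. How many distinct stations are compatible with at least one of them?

The union of neighbours of {volunteer 1, volunteer 4, volunteer 6, volunteer 7, volunteer 8, volunteer 9} is {station A, station C, station D, station E, station F, station G, station H, station I}, which has 8 elements.
Since |N(S)| = 8 ≥ |S| = 6, Hall's condition holds for this subset.

8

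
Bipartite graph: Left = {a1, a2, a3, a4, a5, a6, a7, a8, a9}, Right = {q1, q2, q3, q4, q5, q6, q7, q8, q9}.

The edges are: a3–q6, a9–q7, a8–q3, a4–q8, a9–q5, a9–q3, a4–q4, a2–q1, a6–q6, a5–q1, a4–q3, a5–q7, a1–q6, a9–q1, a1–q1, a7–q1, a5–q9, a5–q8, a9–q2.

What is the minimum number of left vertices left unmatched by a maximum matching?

One maximum matching: a1–q6, a2–q1, a4–q4, a5–q8, a8–q3, a9–q7.
The set {a1, a2, a3, a6, a7} has only 2 neighbours ({q1, q6}), so by Hall's theorem at most 6 of the 9 left vertices can be matched.
That matches 6 of the 9, leaving 3 unmatched; no matching can do better.

3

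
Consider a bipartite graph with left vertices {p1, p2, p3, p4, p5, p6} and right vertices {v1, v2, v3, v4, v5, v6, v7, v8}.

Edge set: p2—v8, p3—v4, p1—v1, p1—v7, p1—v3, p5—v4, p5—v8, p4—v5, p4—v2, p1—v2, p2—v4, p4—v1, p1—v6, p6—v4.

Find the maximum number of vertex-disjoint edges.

A valid assignment of size 4: p1-v3, p2-v8, p3-v4, p4-v2.
The set {p2, p3, p5, p6} has only 2 neighbours ({v4, v8}), so by Hall's theorem at most 4 of the 6 left vertices can be matched.

4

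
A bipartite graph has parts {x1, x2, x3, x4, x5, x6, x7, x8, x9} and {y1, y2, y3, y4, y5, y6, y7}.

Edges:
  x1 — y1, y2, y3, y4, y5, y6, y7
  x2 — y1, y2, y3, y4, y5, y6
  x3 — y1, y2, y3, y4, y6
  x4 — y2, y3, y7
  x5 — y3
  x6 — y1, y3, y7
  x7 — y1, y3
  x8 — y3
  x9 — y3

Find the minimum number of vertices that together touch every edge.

A maximum matching has 7 edges (e.g. x1–y6, x2–y5, x3–y4, x4–y2, x5–y3, x6–y7, x7–y1).
By König's theorem the minimum vertex cover has the same size. One such cover is {x1, x2, x3, x4, x6, x7, y3}.

7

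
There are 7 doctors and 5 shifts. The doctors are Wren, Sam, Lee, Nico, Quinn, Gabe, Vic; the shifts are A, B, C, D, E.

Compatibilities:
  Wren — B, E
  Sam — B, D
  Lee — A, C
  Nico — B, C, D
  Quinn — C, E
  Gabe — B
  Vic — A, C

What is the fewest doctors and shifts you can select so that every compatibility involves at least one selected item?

5

The 5 edges Wren–B, Sam–D, Lee–A, Nico–C, Quinn–E form a matching, so any vertex cover needs at least 5 vertices (one per matched edge).
Conversely {A, B, C, D, E} meets every edge and has exactly 5 vertices, so 5 is optimal.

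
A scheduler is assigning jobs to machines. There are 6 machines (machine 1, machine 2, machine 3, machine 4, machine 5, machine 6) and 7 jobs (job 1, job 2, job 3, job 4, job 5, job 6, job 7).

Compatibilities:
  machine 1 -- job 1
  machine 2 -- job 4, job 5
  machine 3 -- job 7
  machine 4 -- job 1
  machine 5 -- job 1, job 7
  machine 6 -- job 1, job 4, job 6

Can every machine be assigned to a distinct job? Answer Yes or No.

The set {machine 1, machine 3, machine 4, machine 5} has only 2 neighbours ({job 1, job 7}), so by Hall's theorem at most 4 of the 6 machines can be matched.
Hence no matching covers every machine.

No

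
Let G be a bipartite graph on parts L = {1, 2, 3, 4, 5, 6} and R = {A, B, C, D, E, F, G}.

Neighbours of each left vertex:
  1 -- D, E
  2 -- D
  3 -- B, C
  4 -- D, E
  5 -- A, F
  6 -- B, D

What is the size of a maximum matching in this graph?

A valid assignment of size 5: 1–E, 2–D, 3–C, 5–F, 6–B.
The set {1, 2, 4} has only 2 neighbours ({D, E}), so by Hall's theorem at most 5 of the 6 left vertices can be matched.

5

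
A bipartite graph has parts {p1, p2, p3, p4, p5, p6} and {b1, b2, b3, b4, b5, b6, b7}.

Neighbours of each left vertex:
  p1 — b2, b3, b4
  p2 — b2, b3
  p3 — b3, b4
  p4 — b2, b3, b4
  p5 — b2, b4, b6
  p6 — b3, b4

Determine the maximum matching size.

4

For example, pair p1–b4, p2–b2, p3–b3, p5–b6.
The set {p1, p2, p3, p4, p6} has only 3 neighbours ({b2, b3, b4}), so by Hall's theorem at most 4 of the 6 left vertices can be matched.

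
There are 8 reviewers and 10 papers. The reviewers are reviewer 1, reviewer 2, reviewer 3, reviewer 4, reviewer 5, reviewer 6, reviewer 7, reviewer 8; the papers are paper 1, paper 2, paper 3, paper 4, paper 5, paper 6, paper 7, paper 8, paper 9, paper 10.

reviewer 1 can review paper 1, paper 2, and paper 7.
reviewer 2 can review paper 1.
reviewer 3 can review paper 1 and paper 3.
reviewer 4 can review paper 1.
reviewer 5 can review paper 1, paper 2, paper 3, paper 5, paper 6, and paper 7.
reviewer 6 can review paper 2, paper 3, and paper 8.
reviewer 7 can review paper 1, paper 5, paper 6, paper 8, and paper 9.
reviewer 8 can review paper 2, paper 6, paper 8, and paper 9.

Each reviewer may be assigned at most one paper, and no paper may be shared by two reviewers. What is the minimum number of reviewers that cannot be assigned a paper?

For example, pair reviewer 1-paper 7, reviewer 2-paper 1, reviewer 3-paper 3, reviewer 5-paper 6, reviewer 6-paper 2, reviewer 7-paper 9, reviewer 8-paper 8.
The set {reviewer 2, reviewer 4} has only 1 neighbour ({paper 1}), so by Hall's theorem at most 7 of the 8 reviewers can be matched.
That matches 7 of the 8, leaving 1 unmatched; no matching can do better.

1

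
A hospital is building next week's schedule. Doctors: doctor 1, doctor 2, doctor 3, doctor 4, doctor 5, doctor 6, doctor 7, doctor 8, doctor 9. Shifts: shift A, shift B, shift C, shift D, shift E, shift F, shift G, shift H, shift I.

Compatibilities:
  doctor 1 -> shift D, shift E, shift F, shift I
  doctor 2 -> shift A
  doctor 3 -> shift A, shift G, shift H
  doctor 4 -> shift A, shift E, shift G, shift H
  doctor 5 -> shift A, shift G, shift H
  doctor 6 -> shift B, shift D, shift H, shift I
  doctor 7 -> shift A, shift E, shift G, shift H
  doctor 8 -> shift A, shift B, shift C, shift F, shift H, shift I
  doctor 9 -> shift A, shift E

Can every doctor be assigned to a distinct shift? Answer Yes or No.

The set {doctor 2, doctor 3, doctor 4, doctor 5, doctor 7, doctor 9} has only 4 neighbours ({shift A, shift E, shift G, shift H}), so by Hall's theorem at most 7 of the 9 doctors can be matched.
Hence no matching covers every doctor.

No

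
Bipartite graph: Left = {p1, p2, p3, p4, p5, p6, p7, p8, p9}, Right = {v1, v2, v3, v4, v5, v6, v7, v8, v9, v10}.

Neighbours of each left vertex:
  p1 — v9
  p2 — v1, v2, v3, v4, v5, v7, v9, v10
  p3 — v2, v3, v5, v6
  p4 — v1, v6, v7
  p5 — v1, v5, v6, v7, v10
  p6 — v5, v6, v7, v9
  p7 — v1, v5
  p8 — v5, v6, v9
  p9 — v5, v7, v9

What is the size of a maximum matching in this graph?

8

A valid assignment of size 8: p1→v9, p2→v3, p3→v2, p4→v1, p5→v10, p6→v7, p7→v5, p8→v6.
The set {p1, p4, p6, p7, p8, p9} has only 5 neighbours ({v1, v5, v6, v7, v9}), so by Hall's theorem at most 8 of the 9 left vertices can be matched.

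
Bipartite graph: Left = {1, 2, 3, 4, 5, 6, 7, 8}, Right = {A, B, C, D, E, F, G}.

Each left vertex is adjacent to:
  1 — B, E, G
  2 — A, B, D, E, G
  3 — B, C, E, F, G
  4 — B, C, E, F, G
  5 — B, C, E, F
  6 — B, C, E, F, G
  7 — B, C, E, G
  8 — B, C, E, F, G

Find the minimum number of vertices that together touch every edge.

6

The 6 edges 1–B, 2–A, 3–E, 4–F, 5–C, 6–G form a matching, so any vertex cover needs at least 6 vertices (one per matched edge).
Conversely {2, B, C, E, F, G} meets every edge and has exactly 6 vertices, so 6 is optimal.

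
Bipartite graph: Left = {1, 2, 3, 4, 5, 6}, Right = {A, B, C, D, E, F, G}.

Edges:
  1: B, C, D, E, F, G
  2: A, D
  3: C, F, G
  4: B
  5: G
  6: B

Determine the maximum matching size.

One maximum matching: 1→E, 2→D, 3→F, 4→B, 5→G.
The set {4, 6} has only 1 neighbour ({B}), so by Hall's theorem at most 5 of the 6 left vertices can be matched.

5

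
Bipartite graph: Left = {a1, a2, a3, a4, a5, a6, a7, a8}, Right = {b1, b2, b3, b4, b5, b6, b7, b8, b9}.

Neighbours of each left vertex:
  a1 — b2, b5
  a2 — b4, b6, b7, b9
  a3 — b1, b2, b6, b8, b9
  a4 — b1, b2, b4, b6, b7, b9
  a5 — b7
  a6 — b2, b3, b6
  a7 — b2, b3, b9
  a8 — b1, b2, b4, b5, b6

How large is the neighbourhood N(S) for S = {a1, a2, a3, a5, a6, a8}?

The union of neighbours of {a1, a2, a3, a5, a6, a8} is {b1, b2, b3, b4, b5, b6, b7, b8, b9}, which has 9 elements.
Since |N(S)| = 9 ≥ |S| = 6, Hall's condition holds for this subset.

9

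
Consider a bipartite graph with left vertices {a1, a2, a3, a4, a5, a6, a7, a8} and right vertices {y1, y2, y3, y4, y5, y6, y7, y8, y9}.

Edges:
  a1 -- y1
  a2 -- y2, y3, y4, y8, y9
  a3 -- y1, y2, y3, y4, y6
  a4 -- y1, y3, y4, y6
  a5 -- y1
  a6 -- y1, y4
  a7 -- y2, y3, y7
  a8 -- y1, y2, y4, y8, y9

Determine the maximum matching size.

7

A valid assignment of size 7: a1→y1, a2→y3, a3→y2, a4→y6, a6→y4, a7→y7, a8→y9.
The set {a1, a5} has only 1 neighbour ({y1}), so by Hall's theorem at most 7 of the 8 left vertices can be matched.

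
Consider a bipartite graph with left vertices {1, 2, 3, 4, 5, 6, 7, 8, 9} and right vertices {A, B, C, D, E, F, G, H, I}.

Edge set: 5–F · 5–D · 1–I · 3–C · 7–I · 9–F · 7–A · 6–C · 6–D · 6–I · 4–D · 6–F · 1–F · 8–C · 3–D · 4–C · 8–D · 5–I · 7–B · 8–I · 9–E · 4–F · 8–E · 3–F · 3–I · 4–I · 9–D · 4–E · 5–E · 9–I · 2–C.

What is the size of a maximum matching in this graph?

6

One maximum matching: 1–I, 2–C, 3–D, 4–F, 5–E, 7–B.
The set {1, 2, 3, 4, 5, 6, 8, 9} has only 5 neighbours ({C, D, E, F, I}), so by Hall's theorem at most 6 of the 9 left vertices can be matched.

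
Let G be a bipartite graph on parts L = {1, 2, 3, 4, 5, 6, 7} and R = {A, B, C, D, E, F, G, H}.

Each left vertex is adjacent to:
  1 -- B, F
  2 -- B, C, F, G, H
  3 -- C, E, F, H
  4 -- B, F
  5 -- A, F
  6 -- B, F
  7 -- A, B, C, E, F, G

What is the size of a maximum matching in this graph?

6

One maximum matching: 1→F, 2→H, 3→E, 4→B, 5→A, 7→G.
The set {1, 4, 6} has only 2 neighbours ({B, F}), so by Hall's theorem at most 6 of the 7 left vertices can be matched.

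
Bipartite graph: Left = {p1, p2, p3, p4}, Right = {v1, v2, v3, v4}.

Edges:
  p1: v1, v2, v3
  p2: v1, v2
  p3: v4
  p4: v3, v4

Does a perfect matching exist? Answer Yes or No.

Yes

One maximum matching: p1–v1, p2–v2, p3–v4, p4–v3.
All 4 left vertices are covered.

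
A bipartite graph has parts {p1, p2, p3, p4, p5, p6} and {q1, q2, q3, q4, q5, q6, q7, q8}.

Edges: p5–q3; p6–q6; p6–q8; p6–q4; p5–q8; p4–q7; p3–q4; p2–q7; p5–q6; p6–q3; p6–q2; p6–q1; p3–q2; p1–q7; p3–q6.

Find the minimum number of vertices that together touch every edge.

4

{p3, p5, p6, q7} is a vertex cover of size 4: every edge has an endpoint in this set.
No smaller cover exists because p1–q7, p3–q2, p5–q8, p6–q6 is a matching of size 4, and a cover must include an endpoint of each of these disjoint edges (König's theorem).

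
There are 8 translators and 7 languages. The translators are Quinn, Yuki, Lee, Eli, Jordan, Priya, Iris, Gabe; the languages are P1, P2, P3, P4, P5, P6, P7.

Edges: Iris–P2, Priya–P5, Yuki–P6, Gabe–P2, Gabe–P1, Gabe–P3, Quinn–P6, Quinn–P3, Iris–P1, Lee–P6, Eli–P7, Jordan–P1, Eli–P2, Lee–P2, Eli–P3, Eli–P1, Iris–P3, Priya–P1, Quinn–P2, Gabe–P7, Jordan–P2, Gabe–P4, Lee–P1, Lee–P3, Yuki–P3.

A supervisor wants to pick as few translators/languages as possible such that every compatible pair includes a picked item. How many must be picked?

7

The 7 edges Quinn–P2, Yuki–P3, Lee–P6, Eli–P7, Jordan–P1, Priya–P5, Gabe–P4 form a matching, so any vertex cover needs at least 7 vertices (one per matched edge).
Conversely {Eli, Priya, Gabe, P1, P2, P3, P6} meets every edge and has exactly 7 vertices, so 7 is optimal.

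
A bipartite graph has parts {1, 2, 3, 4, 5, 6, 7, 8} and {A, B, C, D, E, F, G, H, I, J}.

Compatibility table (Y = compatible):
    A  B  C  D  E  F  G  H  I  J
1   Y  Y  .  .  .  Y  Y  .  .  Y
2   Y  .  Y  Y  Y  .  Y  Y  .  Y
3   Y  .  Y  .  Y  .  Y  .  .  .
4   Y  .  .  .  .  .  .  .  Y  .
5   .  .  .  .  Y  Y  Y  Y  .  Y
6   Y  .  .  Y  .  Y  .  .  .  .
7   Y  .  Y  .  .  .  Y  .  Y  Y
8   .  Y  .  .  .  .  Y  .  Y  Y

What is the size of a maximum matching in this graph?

8

For example, pair 1–J, 2–A, 3–C, 4–I, 5–E, 6–F, 7–G, 8–B.
This saturates every left vertex, so 8 is the maximum.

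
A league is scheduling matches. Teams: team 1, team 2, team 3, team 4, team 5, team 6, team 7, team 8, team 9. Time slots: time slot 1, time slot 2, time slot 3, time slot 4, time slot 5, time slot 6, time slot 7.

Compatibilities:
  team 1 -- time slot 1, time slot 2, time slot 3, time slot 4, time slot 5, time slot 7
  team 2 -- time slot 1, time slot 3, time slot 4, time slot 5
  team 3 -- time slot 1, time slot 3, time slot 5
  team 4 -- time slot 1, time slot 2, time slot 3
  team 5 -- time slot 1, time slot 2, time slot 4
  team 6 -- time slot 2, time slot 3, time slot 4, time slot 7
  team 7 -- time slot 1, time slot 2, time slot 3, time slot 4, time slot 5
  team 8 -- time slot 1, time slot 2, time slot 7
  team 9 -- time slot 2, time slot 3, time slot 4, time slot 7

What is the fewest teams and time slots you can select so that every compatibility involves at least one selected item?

6

{time slot 1, time slot 2, time slot 3, time slot 4, time slot 5, time slot 7} is a vertex cover of size 6: every edge has an endpoint in this set.
No smaller cover exists because team 1–time slot 7, team 2–time slot 5, team 3–time slot 1, team 4–time slot 3, team 5–time slot 2, team 6–time slot 4 is a matching of size 6, and a cover must include an endpoint of each of these disjoint edges (König's theorem).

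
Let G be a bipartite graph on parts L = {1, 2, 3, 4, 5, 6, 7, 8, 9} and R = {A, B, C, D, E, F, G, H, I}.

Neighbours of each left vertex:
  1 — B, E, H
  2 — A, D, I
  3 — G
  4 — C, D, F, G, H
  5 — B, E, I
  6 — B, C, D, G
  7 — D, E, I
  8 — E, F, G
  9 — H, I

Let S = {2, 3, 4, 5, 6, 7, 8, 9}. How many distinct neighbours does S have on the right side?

9

The union of neighbours of {2, 3, 4, 5, 6, 7, 8, 9} is {A, B, C, D, E, F, G, H, I}, which has 9 elements.
Since |N(S)| = 9 ≥ |S| = 8, Hall's condition holds for this subset.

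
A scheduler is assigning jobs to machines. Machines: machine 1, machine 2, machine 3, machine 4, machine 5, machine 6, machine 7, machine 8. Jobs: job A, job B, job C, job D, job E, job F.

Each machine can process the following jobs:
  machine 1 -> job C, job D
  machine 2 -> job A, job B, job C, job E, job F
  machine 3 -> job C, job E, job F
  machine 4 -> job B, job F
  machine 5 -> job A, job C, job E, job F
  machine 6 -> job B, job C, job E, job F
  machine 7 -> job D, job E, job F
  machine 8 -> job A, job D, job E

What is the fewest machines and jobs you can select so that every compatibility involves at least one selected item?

The 6 edges machine 1–job D, machine 2–job C, machine 3–job E, machine 4–job B, machine 5–job A, machine 6–job F form a matching, so any vertex cover needs at least 6 vertices (one per matched edge).
Conversely {job A, job B, job C, job D, job E, job F} meets every edge and has exactly 6 vertices, so 6 is optimal.

6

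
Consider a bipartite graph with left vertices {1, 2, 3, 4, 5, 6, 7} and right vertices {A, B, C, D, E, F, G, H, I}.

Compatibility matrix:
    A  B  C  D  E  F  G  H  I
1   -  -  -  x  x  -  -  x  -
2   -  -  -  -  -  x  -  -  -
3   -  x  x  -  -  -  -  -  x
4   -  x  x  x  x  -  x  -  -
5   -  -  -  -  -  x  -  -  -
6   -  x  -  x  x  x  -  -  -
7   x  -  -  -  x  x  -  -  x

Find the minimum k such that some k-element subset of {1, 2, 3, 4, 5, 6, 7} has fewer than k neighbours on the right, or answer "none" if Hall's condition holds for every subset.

Take S = {2, 5}. Its neighbourhood is {F}, so |N(S)| = 1 < |S| = 2.
No single vertex violates Hall's condition since each has at least one neighbour, so 2 is the minimum.

2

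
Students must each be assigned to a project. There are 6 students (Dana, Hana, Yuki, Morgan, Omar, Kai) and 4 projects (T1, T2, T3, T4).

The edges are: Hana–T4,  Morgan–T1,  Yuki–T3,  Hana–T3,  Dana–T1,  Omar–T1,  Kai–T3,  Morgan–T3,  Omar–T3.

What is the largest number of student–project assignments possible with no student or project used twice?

A valid assignment of size 3: Dana-T1, Hana-T4, Yuki-T3.
The set {Dana, Yuki, Morgan, Omar, Kai} has only 2 neighbours ({T1, T3}), so by Hall's theorem at most 3 of the 6 students can be matched.

3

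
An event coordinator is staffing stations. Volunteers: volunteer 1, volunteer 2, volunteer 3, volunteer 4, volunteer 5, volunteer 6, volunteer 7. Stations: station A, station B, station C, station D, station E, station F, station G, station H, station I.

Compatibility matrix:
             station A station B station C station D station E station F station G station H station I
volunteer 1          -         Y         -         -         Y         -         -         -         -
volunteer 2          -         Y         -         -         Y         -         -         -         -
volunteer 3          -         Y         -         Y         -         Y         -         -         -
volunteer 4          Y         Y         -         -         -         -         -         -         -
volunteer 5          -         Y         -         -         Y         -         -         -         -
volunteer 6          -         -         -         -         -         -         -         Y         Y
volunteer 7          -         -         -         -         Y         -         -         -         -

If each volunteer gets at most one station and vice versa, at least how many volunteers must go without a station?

2

A valid assignment of size 5: volunteer 1→station E, volunteer 2→station B, volunteer 3→station D, volunteer 4→station A, volunteer 6→station H.
The set {volunteer 1, volunteer 2, volunteer 5, volunteer 7} has only 2 neighbours ({station B, station E}), so by Hall's theorem at most 5 of the 7 volunteers can be matched.
That matches 5 of the 7, leaving 2 unmatched; no matching can do better.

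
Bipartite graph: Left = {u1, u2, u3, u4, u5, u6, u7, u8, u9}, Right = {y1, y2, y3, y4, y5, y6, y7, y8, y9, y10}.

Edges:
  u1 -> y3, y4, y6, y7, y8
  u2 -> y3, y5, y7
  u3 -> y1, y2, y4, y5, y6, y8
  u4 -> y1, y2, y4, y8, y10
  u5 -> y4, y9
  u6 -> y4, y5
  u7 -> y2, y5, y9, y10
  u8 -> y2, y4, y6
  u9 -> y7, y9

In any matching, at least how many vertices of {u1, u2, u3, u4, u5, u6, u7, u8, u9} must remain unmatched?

A valid assignment of size 9: u1→y6, u2→y3, u3→y4, u4→y1, u5→y9, u6→y5, u7→y10, u8→y2, u9→y7.
This saturates every left vertex, so 9 is the maximum.
That matches 9 of the 9, leaving 0 unmatched; no matching can do better.

0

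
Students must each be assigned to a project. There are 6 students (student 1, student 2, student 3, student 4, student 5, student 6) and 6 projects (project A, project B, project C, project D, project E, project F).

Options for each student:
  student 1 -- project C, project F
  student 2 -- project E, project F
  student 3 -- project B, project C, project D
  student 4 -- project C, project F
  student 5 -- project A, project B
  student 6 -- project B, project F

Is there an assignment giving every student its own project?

A valid assignment of size 6: student 1-project F, student 2-project E, student 3-project D, student 4-project C, student 5-project A, student 6-project B.
Every student is matched, so this is a perfect matching.

Yes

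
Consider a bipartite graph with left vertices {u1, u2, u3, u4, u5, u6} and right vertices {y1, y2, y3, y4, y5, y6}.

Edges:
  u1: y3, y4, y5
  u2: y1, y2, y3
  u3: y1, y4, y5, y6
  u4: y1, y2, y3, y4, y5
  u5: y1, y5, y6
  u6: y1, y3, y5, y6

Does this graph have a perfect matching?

For example, pair u1→y4, u2→y1, u3→y5, u4→y2, u5→y6, u6→y3.
Every left vertex is matched, so this is a perfect matching.

Yes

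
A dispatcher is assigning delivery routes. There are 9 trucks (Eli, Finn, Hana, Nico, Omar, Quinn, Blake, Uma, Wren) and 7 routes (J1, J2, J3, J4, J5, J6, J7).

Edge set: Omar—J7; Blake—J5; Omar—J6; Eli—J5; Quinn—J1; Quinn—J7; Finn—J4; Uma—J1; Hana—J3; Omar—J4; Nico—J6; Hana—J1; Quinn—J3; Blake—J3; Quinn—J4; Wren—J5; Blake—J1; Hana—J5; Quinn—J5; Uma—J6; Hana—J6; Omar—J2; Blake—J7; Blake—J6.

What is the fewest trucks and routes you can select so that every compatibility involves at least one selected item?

7

{Omar, J1, J3, J4, J5, J6, J7} is a vertex cover of size 7: every edge has an endpoint in this set.
No smaller cover exists because Eli–J5, Finn–J4, Hana–J3, Nico–J6, Omar–J2, Quinn–J1, Blake–J7 is a matching of size 7, and a cover must include an endpoint of each of these disjoint edges (König's theorem).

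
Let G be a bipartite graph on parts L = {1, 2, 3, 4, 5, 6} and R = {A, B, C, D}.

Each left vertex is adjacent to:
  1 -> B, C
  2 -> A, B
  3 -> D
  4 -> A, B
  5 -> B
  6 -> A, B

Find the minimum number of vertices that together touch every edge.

A maximum matching has 4 edges (e.g. 1–C, 2–A, 3–D, 4–B).
By König's theorem the minimum vertex cover has the same size. One such cover is {1, 3, A, B}.

4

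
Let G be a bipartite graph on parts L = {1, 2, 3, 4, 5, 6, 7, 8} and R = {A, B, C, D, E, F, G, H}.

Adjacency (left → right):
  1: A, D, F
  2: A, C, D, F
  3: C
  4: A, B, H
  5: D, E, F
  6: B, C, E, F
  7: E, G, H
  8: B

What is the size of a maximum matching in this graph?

One maximum matching: 1→F, 2→A, 3→C, 4→H, 5→D, 6→E, 7→G, 8→B.
This saturates every left vertex, so 8 is the maximum.

8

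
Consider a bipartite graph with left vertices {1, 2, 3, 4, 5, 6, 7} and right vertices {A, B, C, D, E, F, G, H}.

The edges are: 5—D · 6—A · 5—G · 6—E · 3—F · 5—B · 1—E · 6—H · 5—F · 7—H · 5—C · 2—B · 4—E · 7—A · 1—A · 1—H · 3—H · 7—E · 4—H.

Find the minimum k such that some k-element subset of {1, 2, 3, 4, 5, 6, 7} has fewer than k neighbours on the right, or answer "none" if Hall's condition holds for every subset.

4

Take S = {1, 4, 6, 7}. Its neighbourhood is {A, E, H}, so |N(S)| = 3 < |S| = 4.
Every subset of size less than 4 has at least as many neighbours as members, so 4 is the minimum.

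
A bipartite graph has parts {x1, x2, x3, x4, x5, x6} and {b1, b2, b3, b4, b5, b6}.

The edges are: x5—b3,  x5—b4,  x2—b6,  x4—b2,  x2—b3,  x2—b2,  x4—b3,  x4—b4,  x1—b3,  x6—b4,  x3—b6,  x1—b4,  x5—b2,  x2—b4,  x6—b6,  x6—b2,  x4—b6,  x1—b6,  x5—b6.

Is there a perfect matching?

The set {x1, x2, x3, x4, x5, x6} has only 4 neighbours ({b2, b3, b4, b6}), so by Hall's theorem at most 4 of the 6 left vertices can be matched.
Hence no matching covers every left vertex.

No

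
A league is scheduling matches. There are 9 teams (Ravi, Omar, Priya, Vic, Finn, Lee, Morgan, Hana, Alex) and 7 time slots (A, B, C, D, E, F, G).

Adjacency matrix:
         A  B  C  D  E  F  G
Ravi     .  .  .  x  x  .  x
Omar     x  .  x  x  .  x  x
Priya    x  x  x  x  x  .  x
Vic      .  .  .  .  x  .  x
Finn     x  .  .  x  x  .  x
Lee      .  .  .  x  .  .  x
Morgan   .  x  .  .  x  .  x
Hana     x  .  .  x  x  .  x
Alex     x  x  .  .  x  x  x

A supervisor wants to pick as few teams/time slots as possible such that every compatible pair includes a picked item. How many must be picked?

A maximum matching has 7 edges (e.g. Ravi–D, Omar–F, Priya–C, Vic–E, Finn–A, Lee–G, Morgan–B).
By König's theorem the minimum vertex cover has the same size. One such cover is {A, B, C, D, E, F, G}.

7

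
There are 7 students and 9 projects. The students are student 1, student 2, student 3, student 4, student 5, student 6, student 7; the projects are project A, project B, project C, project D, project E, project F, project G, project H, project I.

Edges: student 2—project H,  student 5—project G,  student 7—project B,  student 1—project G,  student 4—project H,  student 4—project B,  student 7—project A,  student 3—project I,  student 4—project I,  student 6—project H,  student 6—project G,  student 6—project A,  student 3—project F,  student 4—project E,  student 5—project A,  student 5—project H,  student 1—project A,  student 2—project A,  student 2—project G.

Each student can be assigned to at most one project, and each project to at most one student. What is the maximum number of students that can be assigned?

6

A valid assignment of size 6: student 1-project G, student 2-project H, student 3-project F, student 4-project I, student 5-project A, student 7-project B.
The set {student 1, student 2, student 5, student 6} has only 3 neighbours ({project A, project G, project H}), so by Hall's theorem at most 6 of the 7 students can be matched.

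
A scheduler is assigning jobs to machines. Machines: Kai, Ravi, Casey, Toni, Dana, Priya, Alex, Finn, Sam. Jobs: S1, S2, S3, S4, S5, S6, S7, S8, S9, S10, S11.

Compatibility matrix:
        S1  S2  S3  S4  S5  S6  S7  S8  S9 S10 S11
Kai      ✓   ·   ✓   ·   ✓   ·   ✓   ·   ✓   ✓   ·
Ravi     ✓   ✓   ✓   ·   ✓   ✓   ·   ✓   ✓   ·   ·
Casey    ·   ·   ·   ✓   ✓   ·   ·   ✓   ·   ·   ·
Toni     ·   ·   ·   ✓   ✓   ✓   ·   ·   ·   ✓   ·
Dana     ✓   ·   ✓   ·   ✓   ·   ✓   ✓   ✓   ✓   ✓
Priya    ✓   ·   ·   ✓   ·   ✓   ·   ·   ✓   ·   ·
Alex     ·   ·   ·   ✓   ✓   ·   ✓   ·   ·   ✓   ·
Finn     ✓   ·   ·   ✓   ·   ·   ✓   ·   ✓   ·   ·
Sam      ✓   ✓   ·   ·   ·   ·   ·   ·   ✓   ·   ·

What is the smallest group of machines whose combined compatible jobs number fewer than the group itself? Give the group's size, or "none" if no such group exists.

A matching saturating every machine exists, for instance Kai→S9, Ravi→S6, Casey→S8, Toni→S5, Dana→S3, Priya→S4, Alex→S10, Finn→S7, Sam→S2.
By Hall's marriage theorem, this means |N(S)| ≥ |S| for every subset S, so no violating subset exists.

none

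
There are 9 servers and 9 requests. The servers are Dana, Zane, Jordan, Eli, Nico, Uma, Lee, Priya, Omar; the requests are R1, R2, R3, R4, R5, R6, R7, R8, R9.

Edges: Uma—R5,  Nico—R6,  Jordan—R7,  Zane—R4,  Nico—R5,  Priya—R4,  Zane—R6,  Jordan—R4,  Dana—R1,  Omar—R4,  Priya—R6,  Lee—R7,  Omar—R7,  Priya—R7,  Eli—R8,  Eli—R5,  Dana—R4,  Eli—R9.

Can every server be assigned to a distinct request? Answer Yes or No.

The set {Zane, Jordan, Nico, Uma, Lee, Priya, Omar} has only 4 neighbours ({R4, R5, R6, R7}), so by Hall's theorem at most 6 of the 9 servers can be matched.
Hence no matching covers every server.

No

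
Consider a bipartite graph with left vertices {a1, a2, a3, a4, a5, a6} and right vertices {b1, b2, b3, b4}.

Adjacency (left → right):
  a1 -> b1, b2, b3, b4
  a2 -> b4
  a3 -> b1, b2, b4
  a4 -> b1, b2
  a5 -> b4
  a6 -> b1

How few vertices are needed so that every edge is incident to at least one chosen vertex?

The 4 edges a1–b3, a2–b4, a3–b1, a4–b2 form a matching, so any vertex cover needs at least 4 vertices (one per matched edge).
Conversely {a1, b1, b2, b4} meets every edge and has exactly 4 vertices, so 4 is optimal.

4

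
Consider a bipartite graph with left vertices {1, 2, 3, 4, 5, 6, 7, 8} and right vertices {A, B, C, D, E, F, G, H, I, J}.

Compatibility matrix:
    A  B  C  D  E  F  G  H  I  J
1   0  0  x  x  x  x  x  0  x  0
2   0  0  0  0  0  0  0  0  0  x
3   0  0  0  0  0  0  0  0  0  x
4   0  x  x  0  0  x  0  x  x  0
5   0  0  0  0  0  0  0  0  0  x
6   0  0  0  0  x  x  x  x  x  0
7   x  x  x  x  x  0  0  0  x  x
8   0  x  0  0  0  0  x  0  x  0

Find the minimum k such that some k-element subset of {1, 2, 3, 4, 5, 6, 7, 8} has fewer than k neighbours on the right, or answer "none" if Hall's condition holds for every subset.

Take S = {2, 3}. Its neighbourhood is {J}, so |N(S)| = 1 < |S| = 2.
No single vertex violates Hall's condition since each has at least one neighbour, so 2 is the minimum.

2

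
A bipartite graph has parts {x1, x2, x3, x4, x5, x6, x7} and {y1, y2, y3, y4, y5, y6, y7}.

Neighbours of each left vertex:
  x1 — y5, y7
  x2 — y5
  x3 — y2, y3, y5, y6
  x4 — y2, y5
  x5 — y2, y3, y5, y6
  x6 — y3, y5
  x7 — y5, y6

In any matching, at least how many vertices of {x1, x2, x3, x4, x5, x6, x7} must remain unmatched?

One maximum matching: x1→y7, x2→y5, x3→y6, x4→y2, x5→y3.
The set {x2, x3, x4, x5, x6, x7} has only 4 neighbours ({y2, y3, y5, y6}), so by Hall's theorem at most 5 of the 7 left vertices can be matched.
That matches 5 of the 7, leaving 2 unmatched; no matching can do better.

2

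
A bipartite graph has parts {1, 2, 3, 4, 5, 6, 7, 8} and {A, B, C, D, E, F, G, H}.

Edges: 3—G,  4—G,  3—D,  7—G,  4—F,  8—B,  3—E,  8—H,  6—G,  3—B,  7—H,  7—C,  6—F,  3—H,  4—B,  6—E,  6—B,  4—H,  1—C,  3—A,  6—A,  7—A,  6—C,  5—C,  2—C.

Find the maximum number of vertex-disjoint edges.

One maximum matching: 1–C, 3–E, 4–F, 6–A, 7–G, 8–B.
The set {1, 2, 5} has only 1 neighbour ({C}), so by Hall's theorem at most 6 of the 8 left vertices can be matched.

6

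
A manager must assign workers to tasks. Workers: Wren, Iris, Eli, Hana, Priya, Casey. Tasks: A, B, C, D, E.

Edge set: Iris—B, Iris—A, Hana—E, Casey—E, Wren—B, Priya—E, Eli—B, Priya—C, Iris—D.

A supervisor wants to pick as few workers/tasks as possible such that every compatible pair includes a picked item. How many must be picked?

4

{Iris, Priya, B, E} is a vertex cover of size 4: every edge has an endpoint in this set.
No smaller cover exists because Wren–B, Iris–D, Hana–E, Priya–C is a matching of size 4, and a cover must include an endpoint of each of these disjoint edges (König's theorem).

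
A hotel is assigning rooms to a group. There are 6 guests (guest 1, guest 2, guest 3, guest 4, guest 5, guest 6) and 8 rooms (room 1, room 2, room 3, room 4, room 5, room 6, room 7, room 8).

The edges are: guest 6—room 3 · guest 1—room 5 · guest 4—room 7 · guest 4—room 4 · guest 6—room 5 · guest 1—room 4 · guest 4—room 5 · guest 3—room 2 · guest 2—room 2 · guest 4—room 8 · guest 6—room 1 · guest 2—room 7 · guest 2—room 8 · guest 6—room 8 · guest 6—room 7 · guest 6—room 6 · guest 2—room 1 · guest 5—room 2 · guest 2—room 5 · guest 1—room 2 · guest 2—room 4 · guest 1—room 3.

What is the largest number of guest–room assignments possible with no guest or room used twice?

5

One maximum matching: guest 1→room 5, guest 2→room 4, guest 3→room 2, guest 4→room 7, guest 6→room 8.
The set {guest 3, guest 5} has only 1 neighbour ({room 2}), so by Hall's theorem at most 5 of the 6 guests can be matched.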